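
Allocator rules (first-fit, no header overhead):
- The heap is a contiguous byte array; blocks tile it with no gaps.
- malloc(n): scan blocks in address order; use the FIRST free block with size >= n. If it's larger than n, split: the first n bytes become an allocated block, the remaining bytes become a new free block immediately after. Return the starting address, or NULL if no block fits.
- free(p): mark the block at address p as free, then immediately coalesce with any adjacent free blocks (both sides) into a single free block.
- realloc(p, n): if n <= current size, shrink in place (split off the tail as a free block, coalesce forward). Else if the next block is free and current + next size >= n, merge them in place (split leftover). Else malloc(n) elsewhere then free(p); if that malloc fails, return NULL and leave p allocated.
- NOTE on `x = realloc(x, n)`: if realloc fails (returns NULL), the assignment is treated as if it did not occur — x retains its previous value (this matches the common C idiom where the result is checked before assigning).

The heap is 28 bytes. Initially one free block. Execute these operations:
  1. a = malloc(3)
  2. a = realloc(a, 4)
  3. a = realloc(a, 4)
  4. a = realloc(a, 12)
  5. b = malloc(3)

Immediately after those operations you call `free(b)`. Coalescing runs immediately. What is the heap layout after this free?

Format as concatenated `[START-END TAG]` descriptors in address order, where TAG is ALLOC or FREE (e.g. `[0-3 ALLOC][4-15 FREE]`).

Op 1: a = malloc(3) -> a = 0; heap: [0-2 ALLOC][3-27 FREE]
Op 2: a = realloc(a, 4) -> a = 0; heap: [0-3 ALLOC][4-27 FREE]
Op 3: a = realloc(a, 4) -> a = 0; heap: [0-3 ALLOC][4-27 FREE]
Op 4: a = realloc(a, 12) -> a = 0; heap: [0-11 ALLOC][12-27 FREE]
Op 5: b = malloc(3) -> b = 12; heap: [0-11 ALLOC][12-14 ALLOC][15-27 FREE]
free(b): b = 12 -> block [12-14 ALLOC]; mark free, coalesce with adjacent free neighbors -> [0-11 ALLOC][12-27 FREE]

Answer: [0-11 ALLOC][12-27 FREE]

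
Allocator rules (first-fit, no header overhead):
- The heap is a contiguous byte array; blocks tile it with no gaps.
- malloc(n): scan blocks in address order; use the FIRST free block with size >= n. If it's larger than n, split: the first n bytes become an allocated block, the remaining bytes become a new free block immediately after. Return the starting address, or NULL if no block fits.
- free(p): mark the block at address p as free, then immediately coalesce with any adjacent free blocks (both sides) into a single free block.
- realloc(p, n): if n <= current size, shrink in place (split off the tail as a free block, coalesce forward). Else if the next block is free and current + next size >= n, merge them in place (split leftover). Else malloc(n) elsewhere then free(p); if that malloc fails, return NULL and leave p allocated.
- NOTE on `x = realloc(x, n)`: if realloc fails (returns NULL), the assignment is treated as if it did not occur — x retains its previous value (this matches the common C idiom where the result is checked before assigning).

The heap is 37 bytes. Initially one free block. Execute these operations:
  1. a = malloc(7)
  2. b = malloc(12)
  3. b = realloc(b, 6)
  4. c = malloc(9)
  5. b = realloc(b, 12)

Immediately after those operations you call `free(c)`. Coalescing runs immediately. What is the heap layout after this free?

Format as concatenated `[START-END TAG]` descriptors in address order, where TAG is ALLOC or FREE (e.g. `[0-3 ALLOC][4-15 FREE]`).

Op 1: a = malloc(7) -> a = 0; heap: [0-6 ALLOC][7-36 FREE]
Op 2: b = malloc(12) -> b = 7; heap: [0-6 ALLOC][7-18 ALLOC][19-36 FREE]
Op 3: b = realloc(b, 6) -> b = 7; heap: [0-6 ALLOC][7-12 ALLOC][13-36 FREE]
Op 4: c = malloc(9) -> c = 13; heap: [0-6 ALLOC][7-12 ALLOC][13-21 ALLOC][22-36 FREE]
Op 5: b = realloc(b, 12) -> b = 22; heap: [0-6 ALLOC][7-12 FREE][13-21 ALLOC][22-33 ALLOC][34-36 FREE]
free(c): c = 13 -> block [13-21 ALLOC]; mark free, coalesce with adjacent free neighbors -> [0-6 ALLOC][7-21 FREE][22-33 ALLOC][34-36 FREE]

Answer: [0-6 ALLOC][7-21 FREE][22-33 ALLOC][34-36 FREE]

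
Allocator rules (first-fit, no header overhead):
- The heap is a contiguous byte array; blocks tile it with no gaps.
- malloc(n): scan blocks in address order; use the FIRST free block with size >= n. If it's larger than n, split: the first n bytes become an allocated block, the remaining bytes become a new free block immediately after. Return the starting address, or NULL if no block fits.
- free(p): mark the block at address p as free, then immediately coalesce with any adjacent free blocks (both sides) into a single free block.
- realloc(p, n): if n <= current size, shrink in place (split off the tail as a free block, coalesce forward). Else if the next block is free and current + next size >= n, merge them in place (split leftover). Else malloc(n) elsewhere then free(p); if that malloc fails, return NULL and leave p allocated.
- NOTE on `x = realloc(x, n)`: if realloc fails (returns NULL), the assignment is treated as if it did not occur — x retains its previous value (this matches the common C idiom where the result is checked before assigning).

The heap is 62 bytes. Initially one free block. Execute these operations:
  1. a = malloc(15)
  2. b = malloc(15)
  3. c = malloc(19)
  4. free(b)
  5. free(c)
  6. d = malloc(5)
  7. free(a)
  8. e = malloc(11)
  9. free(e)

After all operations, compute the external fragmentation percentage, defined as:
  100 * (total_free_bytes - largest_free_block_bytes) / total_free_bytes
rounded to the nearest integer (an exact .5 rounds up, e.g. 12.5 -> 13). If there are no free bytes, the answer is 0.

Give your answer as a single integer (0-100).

Op 1: a = malloc(15) -> a = 0; heap: [0-14 ALLOC][15-61 FREE]
Op 2: b = malloc(15) -> b = 15; heap: [0-14 ALLOC][15-29 ALLOC][30-61 FREE]
Op 3: c = malloc(19) -> c = 30; heap: [0-14 ALLOC][15-29 ALLOC][30-48 ALLOC][49-61 FREE]
Op 4: free(b) -> (freed b); heap: [0-14 ALLOC][15-29 FREE][30-48 ALLOC][49-61 FREE]
Op 5: free(c) -> (freed c); heap: [0-14 ALLOC][15-61 FREE]
Op 6: d = malloc(5) -> d = 15; heap: [0-14 ALLOC][15-19 ALLOC][20-61 FREE]
Op 7: free(a) -> (freed a); heap: [0-14 FREE][15-19 ALLOC][20-61 FREE]
Op 8: e = malloc(11) -> e = 0; heap: [0-10 ALLOC][11-14 FREE][15-19 ALLOC][20-61 FREE]
Op 9: free(e) -> (freed e); heap: [0-14 FREE][15-19 ALLOC][20-61 FREE]
Free blocks: [15 42] total_free=57 largest=42 -> 100*(57-42)/57 = 1500/57 ≈ 26.316 -> rounds to 26

Answer: 26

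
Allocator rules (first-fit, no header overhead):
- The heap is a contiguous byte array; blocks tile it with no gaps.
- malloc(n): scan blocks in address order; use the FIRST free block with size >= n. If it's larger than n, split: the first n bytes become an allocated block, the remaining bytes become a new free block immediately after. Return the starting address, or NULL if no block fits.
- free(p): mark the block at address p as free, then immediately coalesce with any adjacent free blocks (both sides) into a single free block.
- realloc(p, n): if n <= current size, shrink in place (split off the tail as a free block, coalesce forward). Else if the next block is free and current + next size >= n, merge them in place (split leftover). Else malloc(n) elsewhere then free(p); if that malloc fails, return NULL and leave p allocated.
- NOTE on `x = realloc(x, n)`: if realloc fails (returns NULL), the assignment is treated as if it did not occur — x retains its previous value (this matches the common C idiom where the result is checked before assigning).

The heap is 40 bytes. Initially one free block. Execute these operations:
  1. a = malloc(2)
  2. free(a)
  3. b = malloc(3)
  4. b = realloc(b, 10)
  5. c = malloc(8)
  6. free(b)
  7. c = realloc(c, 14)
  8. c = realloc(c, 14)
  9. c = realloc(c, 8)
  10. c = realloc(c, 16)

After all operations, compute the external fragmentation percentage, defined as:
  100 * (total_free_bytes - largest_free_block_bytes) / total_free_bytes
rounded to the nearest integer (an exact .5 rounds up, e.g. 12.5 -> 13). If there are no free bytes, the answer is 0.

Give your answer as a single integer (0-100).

Answer: 42

Derivation:
Op 1: a = malloc(2) -> a = 0; heap: [0-1 ALLOC][2-39 FREE]
Op 2: free(a) -> (freed a); heap: [0-39 FREE]
Op 3: b = malloc(3) -> b = 0; heap: [0-2 ALLOC][3-39 FREE]
Op 4: b = realloc(b, 10) -> b = 0; heap: [0-9 ALLOC][10-39 FREE]
Op 5: c = malloc(8) -> c = 10; heap: [0-9 ALLOC][10-17 ALLOC][18-39 FREE]
Op 6: free(b) -> (freed b); heap: [0-9 FREE][10-17 ALLOC][18-39 FREE]
Op 7: c = realloc(c, 14) -> c = 10; heap: [0-9 FREE][10-23 ALLOC][24-39 FREE]
Op 8: c = realloc(c, 14) -> c = 10; heap: [0-9 FREE][10-23 ALLOC][24-39 FREE]
Op 9: c = realloc(c, 8) -> c = 10; heap: [0-9 FREE][10-17 ALLOC][18-39 FREE]
Op 10: c = realloc(c, 16) -> c = 10; heap: [0-9 FREE][10-25 ALLOC][26-39 FREE]
Free blocks: [10 14] total_free=24 largest=14 -> 100*(24-14)/24 = 1000/24 ≈ 41.667 -> rounds to 42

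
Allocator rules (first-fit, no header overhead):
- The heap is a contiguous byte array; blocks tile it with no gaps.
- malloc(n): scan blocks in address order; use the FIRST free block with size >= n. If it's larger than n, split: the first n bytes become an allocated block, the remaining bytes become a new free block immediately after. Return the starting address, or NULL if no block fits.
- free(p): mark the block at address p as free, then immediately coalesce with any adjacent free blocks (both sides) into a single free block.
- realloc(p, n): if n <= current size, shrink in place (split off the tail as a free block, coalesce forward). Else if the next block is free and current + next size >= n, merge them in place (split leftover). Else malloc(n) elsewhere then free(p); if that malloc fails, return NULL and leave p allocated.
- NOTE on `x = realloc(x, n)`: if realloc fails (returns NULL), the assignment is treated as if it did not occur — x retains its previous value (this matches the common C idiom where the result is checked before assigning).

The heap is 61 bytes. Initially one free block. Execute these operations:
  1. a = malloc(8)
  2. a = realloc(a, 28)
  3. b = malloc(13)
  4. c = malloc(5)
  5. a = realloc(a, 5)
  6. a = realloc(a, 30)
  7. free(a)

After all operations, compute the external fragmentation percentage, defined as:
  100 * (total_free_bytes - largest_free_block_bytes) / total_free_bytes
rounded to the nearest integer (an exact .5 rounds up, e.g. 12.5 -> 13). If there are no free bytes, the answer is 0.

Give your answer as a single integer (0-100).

Op 1: a = malloc(8) -> a = 0; heap: [0-7 ALLOC][8-60 FREE]
Op 2: a = realloc(a, 28) -> a = 0; heap: [0-27 ALLOC][28-60 FREE]
Op 3: b = malloc(13) -> b = 28; heap: [0-27 ALLOC][28-40 ALLOC][41-60 FREE]
Op 4: c = malloc(5) -> c = 41; heap: [0-27 ALLOC][28-40 ALLOC][41-45 ALLOC][46-60 FREE]
Op 5: a = realloc(a, 5) -> a = 0; heap: [0-4 ALLOC][5-27 FREE][28-40 ALLOC][41-45 ALLOC][46-60 FREE]
Op 6: a = realloc(a, 30) -> NULL (a unchanged); heap: [0-4 ALLOC][5-27 FREE][28-40 ALLOC][41-45 ALLOC][46-60 FREE]
Op 7: free(a) -> (freed a); heap: [0-27 FREE][28-40 ALLOC][41-45 ALLOC][46-60 FREE]
Free blocks: [28 15] total_free=43 largest=28 -> 100*(43-28)/43 = 1500/43 ≈ 34.884 -> rounds to 35

Answer: 35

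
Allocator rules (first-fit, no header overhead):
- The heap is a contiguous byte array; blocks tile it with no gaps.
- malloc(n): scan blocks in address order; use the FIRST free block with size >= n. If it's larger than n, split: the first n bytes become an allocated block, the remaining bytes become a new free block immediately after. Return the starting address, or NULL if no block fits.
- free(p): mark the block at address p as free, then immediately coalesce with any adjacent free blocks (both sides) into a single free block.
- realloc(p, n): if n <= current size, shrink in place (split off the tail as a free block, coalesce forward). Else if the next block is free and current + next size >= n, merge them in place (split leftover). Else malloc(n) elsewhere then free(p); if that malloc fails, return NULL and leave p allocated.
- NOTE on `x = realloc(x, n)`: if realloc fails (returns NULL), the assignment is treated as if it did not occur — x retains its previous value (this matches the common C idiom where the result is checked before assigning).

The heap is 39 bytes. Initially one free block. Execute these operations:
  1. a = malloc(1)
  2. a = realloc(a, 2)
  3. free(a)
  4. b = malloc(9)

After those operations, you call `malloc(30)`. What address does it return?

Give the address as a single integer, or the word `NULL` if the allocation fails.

Op 1: a = malloc(1) -> a = 0; heap: [0-0 ALLOC][1-38 FREE]
Op 2: a = realloc(a, 2) -> a = 0; heap: [0-1 ALLOC][2-38 FREE]
Op 3: free(a) -> (freed a); heap: [0-38 FREE]
Op 4: b = malloc(9) -> b = 0; heap: [0-8 ALLOC][9-38 FREE]
malloc(30): first-fit scan over [0-8 ALLOC][9-38 FREE] -> 9

Answer: 9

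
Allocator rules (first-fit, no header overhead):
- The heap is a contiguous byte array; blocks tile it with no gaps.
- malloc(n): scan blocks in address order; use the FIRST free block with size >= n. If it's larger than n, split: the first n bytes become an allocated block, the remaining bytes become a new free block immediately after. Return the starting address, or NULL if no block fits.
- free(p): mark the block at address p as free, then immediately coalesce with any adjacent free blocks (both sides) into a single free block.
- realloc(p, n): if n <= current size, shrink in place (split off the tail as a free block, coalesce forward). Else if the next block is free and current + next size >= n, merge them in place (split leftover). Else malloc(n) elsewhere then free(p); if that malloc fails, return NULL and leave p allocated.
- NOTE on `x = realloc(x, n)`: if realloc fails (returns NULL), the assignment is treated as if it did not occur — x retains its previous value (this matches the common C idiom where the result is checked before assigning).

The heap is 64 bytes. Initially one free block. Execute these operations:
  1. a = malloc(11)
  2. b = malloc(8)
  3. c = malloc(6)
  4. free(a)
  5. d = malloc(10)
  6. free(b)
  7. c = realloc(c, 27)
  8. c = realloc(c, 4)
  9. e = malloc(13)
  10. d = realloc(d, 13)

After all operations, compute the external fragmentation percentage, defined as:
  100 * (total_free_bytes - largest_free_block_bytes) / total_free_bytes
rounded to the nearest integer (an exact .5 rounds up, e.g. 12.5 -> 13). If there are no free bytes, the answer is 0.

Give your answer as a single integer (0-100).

Op 1: a = malloc(11) -> a = 0; heap: [0-10 ALLOC][11-63 FREE]
Op 2: b = malloc(8) -> b = 11; heap: [0-10 ALLOC][11-18 ALLOC][19-63 FREE]
Op 3: c = malloc(6) -> c = 19; heap: [0-10 ALLOC][11-18 ALLOC][19-24 ALLOC][25-63 FREE]
Op 4: free(a) -> (freed a); heap: [0-10 FREE][11-18 ALLOC][19-24 ALLOC][25-63 FREE]
Op 5: d = malloc(10) -> d = 0; heap: [0-9 ALLOC][10-10 FREE][11-18 ALLOC][19-24 ALLOC][25-63 FREE]
Op 6: free(b) -> (freed b); heap: [0-9 ALLOC][10-18 FREE][19-24 ALLOC][25-63 FREE]
Op 7: c = realloc(c, 27) -> c = 19; heap: [0-9 ALLOC][10-18 FREE][19-45 ALLOC][46-63 FREE]
Op 8: c = realloc(c, 4) -> c = 19; heap: [0-9 ALLOC][10-18 FREE][19-22 ALLOC][23-63 FREE]
Op 9: e = malloc(13) -> e = 23; heap: [0-9 ALLOC][10-18 FREE][19-22 ALLOC][23-35 ALLOC][36-63 FREE]
Op 10: d = realloc(d, 13) -> d = 0; heap: [0-12 ALLOC][13-18 FREE][19-22 ALLOC][23-35 ALLOC][36-63 FREE]
Free blocks: [6 28] total_free=34 largest=28 -> 100*(34-28)/34 = 600/34 ≈ 17.647 -> rounds to 18

Answer: 18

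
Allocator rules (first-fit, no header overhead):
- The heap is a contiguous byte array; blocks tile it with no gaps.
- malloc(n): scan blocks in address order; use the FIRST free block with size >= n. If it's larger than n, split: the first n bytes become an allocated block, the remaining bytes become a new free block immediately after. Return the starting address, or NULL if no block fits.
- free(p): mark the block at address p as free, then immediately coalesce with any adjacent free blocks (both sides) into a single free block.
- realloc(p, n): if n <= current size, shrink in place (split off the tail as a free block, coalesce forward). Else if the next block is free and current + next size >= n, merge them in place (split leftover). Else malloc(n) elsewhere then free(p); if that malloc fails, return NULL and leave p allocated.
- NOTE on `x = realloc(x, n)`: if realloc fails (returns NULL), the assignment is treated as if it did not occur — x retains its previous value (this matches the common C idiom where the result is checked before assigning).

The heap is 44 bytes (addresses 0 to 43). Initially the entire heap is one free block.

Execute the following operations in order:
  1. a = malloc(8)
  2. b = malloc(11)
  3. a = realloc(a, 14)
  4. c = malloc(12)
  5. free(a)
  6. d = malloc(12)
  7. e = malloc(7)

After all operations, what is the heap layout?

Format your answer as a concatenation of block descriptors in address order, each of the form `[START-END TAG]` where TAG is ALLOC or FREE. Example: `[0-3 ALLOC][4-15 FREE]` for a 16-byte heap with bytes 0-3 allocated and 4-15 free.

Answer: [0-6 ALLOC][7-7 FREE][8-18 ALLOC][19-30 ALLOC][31-43 FREE]

Derivation:
Op 1: a = malloc(8) -> a = 0; heap: [0-7 ALLOC][8-43 FREE]
Op 2: b = malloc(11) -> b = 8; heap: [0-7 ALLOC][8-18 ALLOC][19-43 FREE]
Op 3: a = realloc(a, 14) -> a = 19; heap: [0-7 FREE][8-18 ALLOC][19-32 ALLOC][33-43 FREE]
Op 4: c = malloc(12) -> c = NULL; heap: [0-7 FREE][8-18 ALLOC][19-32 ALLOC][33-43 FREE]
Op 5: free(a) -> (freed a); heap: [0-7 FREE][8-18 ALLOC][19-43 FREE]
Op 6: d = malloc(12) -> d = 19; heap: [0-7 FREE][8-18 ALLOC][19-30 ALLOC][31-43 FREE]
Op 7: e = malloc(7) -> e = 0; heap: [0-6 ALLOC][7-7 FREE][8-18 ALLOC][19-30 ALLOC][31-43 FREE]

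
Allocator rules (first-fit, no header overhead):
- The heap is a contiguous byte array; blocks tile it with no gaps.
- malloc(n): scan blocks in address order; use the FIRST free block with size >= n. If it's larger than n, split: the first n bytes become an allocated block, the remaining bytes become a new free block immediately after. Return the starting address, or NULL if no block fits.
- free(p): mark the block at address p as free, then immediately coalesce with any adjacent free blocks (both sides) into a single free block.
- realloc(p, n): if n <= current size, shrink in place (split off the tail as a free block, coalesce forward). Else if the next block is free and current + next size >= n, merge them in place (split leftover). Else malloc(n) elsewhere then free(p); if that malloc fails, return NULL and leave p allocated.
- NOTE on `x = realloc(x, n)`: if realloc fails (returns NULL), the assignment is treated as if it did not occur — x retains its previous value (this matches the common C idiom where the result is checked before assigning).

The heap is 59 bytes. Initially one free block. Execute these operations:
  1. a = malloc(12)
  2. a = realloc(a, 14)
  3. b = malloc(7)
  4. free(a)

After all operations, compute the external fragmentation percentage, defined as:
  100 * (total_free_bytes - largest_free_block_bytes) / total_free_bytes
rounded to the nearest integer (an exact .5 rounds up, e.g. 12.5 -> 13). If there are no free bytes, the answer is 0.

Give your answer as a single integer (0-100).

Answer: 27

Derivation:
Op 1: a = malloc(12) -> a = 0; heap: [0-11 ALLOC][12-58 FREE]
Op 2: a = realloc(a, 14) -> a = 0; heap: [0-13 ALLOC][14-58 FREE]
Op 3: b = malloc(7) -> b = 14; heap: [0-13 ALLOC][14-20 ALLOC][21-58 FREE]
Op 4: free(a) -> (freed a); heap: [0-13 FREE][14-20 ALLOC][21-58 FREE]
Free blocks: [14 38] total_free=52 largest=38 -> 100*(52-38)/52 = 1400/52 ≈ 26.923 -> rounds to 27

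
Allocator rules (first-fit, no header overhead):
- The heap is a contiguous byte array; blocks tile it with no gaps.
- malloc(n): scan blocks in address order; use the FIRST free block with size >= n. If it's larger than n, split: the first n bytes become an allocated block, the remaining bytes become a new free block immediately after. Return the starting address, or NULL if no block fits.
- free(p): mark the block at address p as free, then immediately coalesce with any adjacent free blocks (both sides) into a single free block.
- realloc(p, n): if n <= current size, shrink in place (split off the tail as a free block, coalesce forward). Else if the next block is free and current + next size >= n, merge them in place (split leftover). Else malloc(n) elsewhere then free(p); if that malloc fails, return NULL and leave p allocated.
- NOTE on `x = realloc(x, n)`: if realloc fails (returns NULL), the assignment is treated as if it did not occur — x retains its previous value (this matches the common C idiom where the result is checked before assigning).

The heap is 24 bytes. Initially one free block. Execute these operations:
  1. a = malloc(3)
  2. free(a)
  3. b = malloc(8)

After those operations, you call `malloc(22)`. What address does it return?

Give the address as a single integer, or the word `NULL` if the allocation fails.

Op 1: a = malloc(3) -> a = 0; heap: [0-2 ALLOC][3-23 FREE]
Op 2: free(a) -> (freed a); heap: [0-23 FREE]
Op 3: b = malloc(8) -> b = 0; heap: [0-7 ALLOC][8-23 FREE]
malloc(22): first-fit scan over [0-7 ALLOC][8-23 FREE] -> NULL

Answer: NULL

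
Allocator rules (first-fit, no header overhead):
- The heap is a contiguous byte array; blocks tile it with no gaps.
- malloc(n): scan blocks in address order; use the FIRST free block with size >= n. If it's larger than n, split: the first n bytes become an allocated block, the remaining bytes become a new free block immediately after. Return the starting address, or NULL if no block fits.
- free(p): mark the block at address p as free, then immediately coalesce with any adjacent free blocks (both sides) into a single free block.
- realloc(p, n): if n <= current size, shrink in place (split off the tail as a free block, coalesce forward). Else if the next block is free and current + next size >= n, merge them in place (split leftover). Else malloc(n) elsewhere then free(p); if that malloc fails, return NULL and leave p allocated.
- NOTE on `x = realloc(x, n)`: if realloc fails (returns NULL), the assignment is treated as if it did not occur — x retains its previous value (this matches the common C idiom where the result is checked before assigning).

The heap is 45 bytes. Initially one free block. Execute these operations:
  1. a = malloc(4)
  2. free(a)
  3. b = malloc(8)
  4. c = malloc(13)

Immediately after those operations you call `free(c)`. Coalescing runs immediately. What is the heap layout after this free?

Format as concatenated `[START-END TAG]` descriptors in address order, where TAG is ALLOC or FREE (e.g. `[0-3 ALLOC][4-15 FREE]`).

Op 1: a = malloc(4) -> a = 0; heap: [0-3 ALLOC][4-44 FREE]
Op 2: free(a) -> (freed a); heap: [0-44 FREE]
Op 3: b = malloc(8) -> b = 0; heap: [0-7 ALLOC][8-44 FREE]
Op 4: c = malloc(13) -> c = 8; heap: [0-7 ALLOC][8-20 ALLOC][21-44 FREE]
free(c): c = 8 -> block [8-20 ALLOC]; mark free, coalesce with adjacent free neighbors -> [0-7 ALLOC][8-44 FREE]

Answer: [0-7 ALLOC][8-44 FREE]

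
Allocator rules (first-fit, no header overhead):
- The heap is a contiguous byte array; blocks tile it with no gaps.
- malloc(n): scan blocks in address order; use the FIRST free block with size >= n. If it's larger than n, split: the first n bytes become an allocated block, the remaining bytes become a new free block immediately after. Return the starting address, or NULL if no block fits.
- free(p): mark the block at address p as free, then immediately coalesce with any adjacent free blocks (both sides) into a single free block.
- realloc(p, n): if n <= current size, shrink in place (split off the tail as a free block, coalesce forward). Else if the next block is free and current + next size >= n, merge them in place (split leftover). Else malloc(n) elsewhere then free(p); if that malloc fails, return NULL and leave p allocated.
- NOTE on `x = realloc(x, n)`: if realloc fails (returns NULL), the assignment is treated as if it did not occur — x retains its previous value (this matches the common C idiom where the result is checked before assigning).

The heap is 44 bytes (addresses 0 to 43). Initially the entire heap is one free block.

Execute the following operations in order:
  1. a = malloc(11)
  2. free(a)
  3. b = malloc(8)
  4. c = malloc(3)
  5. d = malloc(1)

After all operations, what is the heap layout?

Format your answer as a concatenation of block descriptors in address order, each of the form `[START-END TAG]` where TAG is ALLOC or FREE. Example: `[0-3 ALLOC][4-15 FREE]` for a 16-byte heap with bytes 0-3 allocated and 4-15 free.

Answer: [0-7 ALLOC][8-10 ALLOC][11-11 ALLOC][12-43 FREE]

Derivation:
Op 1: a = malloc(11) -> a = 0; heap: [0-10 ALLOC][11-43 FREE]
Op 2: free(a) -> (freed a); heap: [0-43 FREE]
Op 3: b = malloc(8) -> b = 0; heap: [0-7 ALLOC][8-43 FREE]
Op 4: c = malloc(3) -> c = 8; heap: [0-7 ALLOC][8-10 ALLOC][11-43 FREE]
Op 5: d = malloc(1) -> d = 11; heap: [0-7 ALLOC][8-10 ALLOC][11-11 ALLOC][12-43 FREE]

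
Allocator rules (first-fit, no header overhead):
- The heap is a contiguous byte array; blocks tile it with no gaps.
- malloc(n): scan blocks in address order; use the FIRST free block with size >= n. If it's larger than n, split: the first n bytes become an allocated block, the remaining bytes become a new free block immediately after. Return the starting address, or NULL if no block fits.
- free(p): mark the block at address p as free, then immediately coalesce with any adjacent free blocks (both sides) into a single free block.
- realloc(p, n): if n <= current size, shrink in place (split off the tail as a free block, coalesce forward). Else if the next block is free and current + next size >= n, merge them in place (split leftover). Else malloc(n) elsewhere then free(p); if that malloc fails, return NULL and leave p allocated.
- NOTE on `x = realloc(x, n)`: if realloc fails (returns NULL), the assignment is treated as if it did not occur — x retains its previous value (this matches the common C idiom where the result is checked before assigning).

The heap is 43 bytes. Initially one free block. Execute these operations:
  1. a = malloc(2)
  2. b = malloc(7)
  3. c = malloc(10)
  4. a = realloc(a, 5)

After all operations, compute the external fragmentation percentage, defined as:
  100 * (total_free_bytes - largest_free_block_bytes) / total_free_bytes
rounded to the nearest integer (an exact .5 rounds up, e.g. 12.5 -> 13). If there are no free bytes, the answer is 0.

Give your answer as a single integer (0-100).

Op 1: a = malloc(2) -> a = 0; heap: [0-1 ALLOC][2-42 FREE]
Op 2: b = malloc(7) -> b = 2; heap: [0-1 ALLOC][2-8 ALLOC][9-42 FREE]
Op 3: c = malloc(10) -> c = 9; heap: [0-1 ALLOC][2-8 ALLOC][9-18 ALLOC][19-42 FREE]
Op 4: a = realloc(a, 5) -> a = 19; heap: [0-1 FREE][2-8 ALLOC][9-18 ALLOC][19-23 ALLOC][24-42 FREE]
Free blocks: [2 19] total_free=21 largest=19 -> 100*(21-19)/21 = 200/21 ≈ 9.524 -> rounds to 10

Answer: 10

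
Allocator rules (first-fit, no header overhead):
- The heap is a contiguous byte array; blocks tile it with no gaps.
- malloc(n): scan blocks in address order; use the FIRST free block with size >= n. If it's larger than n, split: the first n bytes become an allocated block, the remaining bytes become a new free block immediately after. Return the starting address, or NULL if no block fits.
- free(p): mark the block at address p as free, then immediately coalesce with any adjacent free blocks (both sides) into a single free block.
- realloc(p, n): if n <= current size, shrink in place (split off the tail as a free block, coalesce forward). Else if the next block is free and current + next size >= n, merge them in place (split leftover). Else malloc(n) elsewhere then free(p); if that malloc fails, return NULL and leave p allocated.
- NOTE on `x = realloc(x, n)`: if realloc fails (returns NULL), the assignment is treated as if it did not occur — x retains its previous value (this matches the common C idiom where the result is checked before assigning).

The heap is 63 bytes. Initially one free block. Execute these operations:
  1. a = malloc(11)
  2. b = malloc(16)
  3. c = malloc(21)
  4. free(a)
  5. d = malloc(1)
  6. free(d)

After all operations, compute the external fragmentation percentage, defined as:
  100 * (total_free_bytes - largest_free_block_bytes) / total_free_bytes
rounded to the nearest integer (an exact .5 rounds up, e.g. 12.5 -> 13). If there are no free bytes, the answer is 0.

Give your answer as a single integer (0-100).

Op 1: a = malloc(11) -> a = 0; heap: [0-10 ALLOC][11-62 FREE]
Op 2: b = malloc(16) -> b = 11; heap: [0-10 ALLOC][11-26 ALLOC][27-62 FREE]
Op 3: c = malloc(21) -> c = 27; heap: [0-10 ALLOC][11-26 ALLOC][27-47 ALLOC][48-62 FREE]
Op 4: free(a) -> (freed a); heap: [0-10 FREE][11-26 ALLOC][27-47 ALLOC][48-62 FREE]
Op 5: d = malloc(1) -> d = 0; heap: [0-0 ALLOC][1-10 FREE][11-26 ALLOC][27-47 ALLOC][48-62 FREE]
Op 6: free(d) -> (freed d); heap: [0-10 FREE][11-26 ALLOC][27-47 ALLOC][48-62 FREE]
Free blocks: [11 15] total_free=26 largest=15 -> 100*(26-15)/26 = 1100/26 ≈ 42.308 -> rounds to 42

Answer: 42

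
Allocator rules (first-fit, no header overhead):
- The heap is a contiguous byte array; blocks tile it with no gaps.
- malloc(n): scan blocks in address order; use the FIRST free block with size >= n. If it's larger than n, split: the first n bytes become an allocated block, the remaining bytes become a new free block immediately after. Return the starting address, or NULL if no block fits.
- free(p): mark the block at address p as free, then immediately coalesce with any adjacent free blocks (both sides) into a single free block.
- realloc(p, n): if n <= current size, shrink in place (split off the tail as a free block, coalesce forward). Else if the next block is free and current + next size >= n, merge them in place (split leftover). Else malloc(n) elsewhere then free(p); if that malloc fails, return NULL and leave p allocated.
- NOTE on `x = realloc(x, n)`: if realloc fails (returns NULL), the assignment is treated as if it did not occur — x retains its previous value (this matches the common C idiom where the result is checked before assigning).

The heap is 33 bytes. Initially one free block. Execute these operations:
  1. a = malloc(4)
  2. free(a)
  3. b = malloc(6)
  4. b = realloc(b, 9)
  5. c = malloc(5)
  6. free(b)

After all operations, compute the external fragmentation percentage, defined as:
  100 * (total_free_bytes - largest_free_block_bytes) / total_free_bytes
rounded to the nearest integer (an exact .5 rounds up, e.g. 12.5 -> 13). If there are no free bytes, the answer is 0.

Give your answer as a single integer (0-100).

Answer: 32

Derivation:
Op 1: a = malloc(4) -> a = 0; heap: [0-3 ALLOC][4-32 FREE]
Op 2: free(a) -> (freed a); heap: [0-32 FREE]
Op 3: b = malloc(6) -> b = 0; heap: [0-5 ALLOC][6-32 FREE]
Op 4: b = realloc(b, 9) -> b = 0; heap: [0-8 ALLOC][9-32 FREE]
Op 5: c = malloc(5) -> c = 9; heap: [0-8 ALLOC][9-13 ALLOC][14-32 FREE]
Op 6: free(b) -> (freed b); heap: [0-8 FREE][9-13 ALLOC][14-32 FREE]
Free blocks: [9 19] total_free=28 largest=19 -> 100*(28-19)/28 = 900/28 ≈ 32.143 -> rounds to 32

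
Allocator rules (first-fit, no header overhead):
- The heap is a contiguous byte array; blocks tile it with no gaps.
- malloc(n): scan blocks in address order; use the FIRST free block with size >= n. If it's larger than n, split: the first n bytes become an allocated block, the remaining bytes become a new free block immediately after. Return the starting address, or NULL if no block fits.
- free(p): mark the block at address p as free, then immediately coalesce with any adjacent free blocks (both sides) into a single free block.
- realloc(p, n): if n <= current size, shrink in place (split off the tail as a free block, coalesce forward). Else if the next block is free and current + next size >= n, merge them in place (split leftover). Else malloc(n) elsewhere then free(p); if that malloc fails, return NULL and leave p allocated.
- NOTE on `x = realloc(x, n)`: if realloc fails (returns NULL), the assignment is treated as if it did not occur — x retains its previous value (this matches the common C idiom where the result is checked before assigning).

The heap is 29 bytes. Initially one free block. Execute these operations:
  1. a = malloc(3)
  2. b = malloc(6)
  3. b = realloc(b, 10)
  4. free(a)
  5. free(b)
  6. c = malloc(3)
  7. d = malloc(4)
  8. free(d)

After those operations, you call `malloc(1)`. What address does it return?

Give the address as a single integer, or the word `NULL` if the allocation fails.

Op 1: a = malloc(3) -> a = 0; heap: [0-2 ALLOC][3-28 FREE]
Op 2: b = malloc(6) -> b = 3; heap: [0-2 ALLOC][3-8 ALLOC][9-28 FREE]
Op 3: b = realloc(b, 10) -> b = 3; heap: [0-2 ALLOC][3-12 ALLOC][13-28 FREE]
Op 4: free(a) -> (freed a); heap: [0-2 FREE][3-12 ALLOC][13-28 FREE]
Op 5: free(b) -> (freed b); heap: [0-28 FREE]
Op 6: c = malloc(3) -> c = 0; heap: [0-2 ALLOC][3-28 FREE]
Op 7: d = malloc(4) -> d = 3; heap: [0-2 ALLOC][3-6 ALLOC][7-28 FREE]
Op 8: free(d) -> (freed d); heap: [0-2 ALLOC][3-28 FREE]
malloc(1): first-fit scan over [0-2 ALLOC][3-28 FREE] -> 3

Answer: 3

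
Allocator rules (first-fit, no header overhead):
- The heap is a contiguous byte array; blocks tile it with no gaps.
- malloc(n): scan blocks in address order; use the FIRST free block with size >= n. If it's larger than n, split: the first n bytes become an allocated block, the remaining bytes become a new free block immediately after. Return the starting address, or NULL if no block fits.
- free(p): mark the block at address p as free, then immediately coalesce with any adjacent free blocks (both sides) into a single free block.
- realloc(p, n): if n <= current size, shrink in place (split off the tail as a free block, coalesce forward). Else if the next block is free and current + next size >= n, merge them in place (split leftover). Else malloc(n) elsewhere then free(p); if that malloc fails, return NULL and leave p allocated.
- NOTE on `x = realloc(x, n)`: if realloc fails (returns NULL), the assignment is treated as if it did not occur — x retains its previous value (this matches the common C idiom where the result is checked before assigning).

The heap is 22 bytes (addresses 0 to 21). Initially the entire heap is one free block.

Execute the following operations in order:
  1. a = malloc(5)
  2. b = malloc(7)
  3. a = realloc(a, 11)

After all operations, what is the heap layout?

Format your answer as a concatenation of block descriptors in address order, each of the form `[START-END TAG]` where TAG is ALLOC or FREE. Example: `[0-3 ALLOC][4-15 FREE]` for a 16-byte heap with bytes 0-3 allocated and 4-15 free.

Answer: [0-4 ALLOC][5-11 ALLOC][12-21 FREE]

Derivation:
Op 1: a = malloc(5) -> a = 0; heap: [0-4 ALLOC][5-21 FREE]
Op 2: b = malloc(7) -> b = 5; heap: [0-4 ALLOC][5-11 ALLOC][12-21 FREE]
Op 3: a = realloc(a, 11) -> NULL (a unchanged); heap: [0-4 ALLOC][5-11 ALLOC][12-21 FREE]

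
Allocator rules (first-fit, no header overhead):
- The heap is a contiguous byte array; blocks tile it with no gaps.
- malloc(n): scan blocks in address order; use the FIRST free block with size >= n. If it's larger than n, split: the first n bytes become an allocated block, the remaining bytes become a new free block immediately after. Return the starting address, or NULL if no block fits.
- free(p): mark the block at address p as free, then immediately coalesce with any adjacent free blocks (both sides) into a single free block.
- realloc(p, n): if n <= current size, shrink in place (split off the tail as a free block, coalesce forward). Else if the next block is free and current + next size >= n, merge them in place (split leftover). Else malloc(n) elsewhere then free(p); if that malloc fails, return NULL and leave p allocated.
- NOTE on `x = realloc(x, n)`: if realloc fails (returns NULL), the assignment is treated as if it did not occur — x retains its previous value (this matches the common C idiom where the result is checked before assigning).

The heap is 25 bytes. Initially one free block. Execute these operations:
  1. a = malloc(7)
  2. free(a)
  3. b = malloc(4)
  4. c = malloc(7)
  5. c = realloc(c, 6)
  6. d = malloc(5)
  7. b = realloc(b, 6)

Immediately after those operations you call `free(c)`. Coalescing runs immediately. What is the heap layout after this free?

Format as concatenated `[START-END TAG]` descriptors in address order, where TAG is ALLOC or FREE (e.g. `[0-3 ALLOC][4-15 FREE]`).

Op 1: a = malloc(7) -> a = 0; heap: [0-6 ALLOC][7-24 FREE]
Op 2: free(a) -> (freed a); heap: [0-24 FREE]
Op 3: b = malloc(4) -> b = 0; heap: [0-3 ALLOC][4-24 FREE]
Op 4: c = malloc(7) -> c = 4; heap: [0-3 ALLOC][4-10 ALLOC][11-24 FREE]
Op 5: c = realloc(c, 6) -> c = 4; heap: [0-3 ALLOC][4-9 ALLOC][10-24 FREE]
Op 6: d = malloc(5) -> d = 10; heap: [0-3 ALLOC][4-9 ALLOC][10-14 ALLOC][15-24 FREE]
Op 7: b = realloc(b, 6) -> b = 15; heap: [0-3 FREE][4-9 ALLOC][10-14 ALLOC][15-20 ALLOC][21-24 FREE]
free(c): c = 4 -> block [4-9 ALLOC]; mark free, coalesce with adjacent free neighbors -> [0-9 FREE][10-14 ALLOC][15-20 ALLOC][21-24 FREE]

Answer: [0-9 FREE][10-14 ALLOC][15-20 ALLOC][21-24 FREE]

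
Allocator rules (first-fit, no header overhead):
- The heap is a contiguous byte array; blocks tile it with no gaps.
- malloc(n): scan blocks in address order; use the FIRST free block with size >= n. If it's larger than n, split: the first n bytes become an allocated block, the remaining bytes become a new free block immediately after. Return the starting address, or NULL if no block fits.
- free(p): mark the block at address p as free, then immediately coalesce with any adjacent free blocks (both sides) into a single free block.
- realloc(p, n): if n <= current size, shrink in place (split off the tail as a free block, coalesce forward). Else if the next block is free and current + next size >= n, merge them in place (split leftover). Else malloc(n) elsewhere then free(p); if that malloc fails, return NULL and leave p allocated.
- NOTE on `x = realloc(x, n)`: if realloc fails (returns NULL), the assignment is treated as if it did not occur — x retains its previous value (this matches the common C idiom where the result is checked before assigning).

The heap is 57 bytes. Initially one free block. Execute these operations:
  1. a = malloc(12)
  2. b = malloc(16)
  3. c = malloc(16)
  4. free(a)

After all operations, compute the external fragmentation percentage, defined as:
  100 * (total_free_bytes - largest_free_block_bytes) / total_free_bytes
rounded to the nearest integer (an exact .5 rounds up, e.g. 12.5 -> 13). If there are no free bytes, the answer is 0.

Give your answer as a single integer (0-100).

Op 1: a = malloc(12) -> a = 0; heap: [0-11 ALLOC][12-56 FREE]
Op 2: b = malloc(16) -> b = 12; heap: [0-11 ALLOC][12-27 ALLOC][28-56 FREE]
Op 3: c = malloc(16) -> c = 28; heap: [0-11 ALLOC][12-27 ALLOC][28-43 ALLOC][44-56 FREE]
Op 4: free(a) -> (freed a); heap: [0-11 FREE][12-27 ALLOC][28-43 ALLOC][44-56 FREE]
Free blocks: [12 13] total_free=25 largest=13 -> 100*(25-13)/25 = 1200/25 = 48

Answer: 48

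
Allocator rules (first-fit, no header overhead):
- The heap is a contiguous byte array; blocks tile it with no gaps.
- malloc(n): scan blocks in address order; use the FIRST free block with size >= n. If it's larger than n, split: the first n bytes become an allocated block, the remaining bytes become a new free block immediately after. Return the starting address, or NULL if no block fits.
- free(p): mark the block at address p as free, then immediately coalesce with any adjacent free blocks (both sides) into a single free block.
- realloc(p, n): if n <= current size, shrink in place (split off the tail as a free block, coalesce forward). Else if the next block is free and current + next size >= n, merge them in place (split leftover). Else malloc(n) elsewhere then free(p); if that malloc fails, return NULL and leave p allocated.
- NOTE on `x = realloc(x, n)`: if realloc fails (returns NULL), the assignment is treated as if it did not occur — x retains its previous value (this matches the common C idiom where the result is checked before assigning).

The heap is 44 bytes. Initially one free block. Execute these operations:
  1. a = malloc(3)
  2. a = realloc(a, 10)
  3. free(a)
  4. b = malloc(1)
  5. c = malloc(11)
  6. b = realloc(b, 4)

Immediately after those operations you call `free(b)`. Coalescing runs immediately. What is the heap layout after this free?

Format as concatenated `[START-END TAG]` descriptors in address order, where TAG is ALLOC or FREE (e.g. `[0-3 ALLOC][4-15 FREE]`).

Op 1: a = malloc(3) -> a = 0; heap: [0-2 ALLOC][3-43 FREE]
Op 2: a = realloc(a, 10) -> a = 0; heap: [0-9 ALLOC][10-43 FREE]
Op 3: free(a) -> (freed a); heap: [0-43 FREE]
Op 4: b = malloc(1) -> b = 0; heap: [0-0 ALLOC][1-43 FREE]
Op 5: c = malloc(11) -> c = 1; heap: [0-0 ALLOC][1-11 ALLOC][12-43 FREE]
Op 6: b = realloc(b, 4) -> b = 12; heap: [0-0 FREE][1-11 ALLOC][12-15 ALLOC][16-43 FREE]
free(b): b = 12 -> block [12-15 ALLOC]; mark free, coalesce with adjacent free neighbors -> [0-0 FREE][1-11 ALLOC][12-43 FREE]

Answer: [0-0 FREE][1-11 ALLOC][12-43 FREE]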